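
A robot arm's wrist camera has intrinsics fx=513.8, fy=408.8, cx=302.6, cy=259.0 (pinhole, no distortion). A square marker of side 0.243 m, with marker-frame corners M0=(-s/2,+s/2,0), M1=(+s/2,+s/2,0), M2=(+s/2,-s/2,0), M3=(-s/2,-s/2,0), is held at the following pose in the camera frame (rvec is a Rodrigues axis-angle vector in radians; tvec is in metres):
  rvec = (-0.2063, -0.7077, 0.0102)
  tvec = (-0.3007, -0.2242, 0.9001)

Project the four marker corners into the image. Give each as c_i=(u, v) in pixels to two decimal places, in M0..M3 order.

c0=(54.38, 200.24) c1=(194.51, 218.09) c2=(192.00, 122.84) c3=(59.12, 88.32)

Intrinsics K: fx=513.8, fy=408.8, cx=302.6, cy=259.0
Marker side s = 0.243 m; corners in marker frame (Z=0):
  M0 = (-0.1215, +0.1215, 0)
  M1 = (+0.1215, +0.1215, 0)
  M2 = (+0.1215, -0.1215, 0)
  M3 = (-0.1215, -0.1215, 0)
rvec = (-0.2063, -0.7077, 0.0102), |rvec| = θ = 0.73723 rad = 42.240°
Rodrigues: sinθ=0.67224, 1−cosθ=0.25966; R = I + sinθ·[k]× + (1−cosθ)·[k]×²:
    [+0.76067 +0.06045 -0.64632]
    [+0.07905 +0.97962 +0.18467]
    [+0.64431 -0.19156 +0.74039]
t = (-0.3007, -0.2242, 0.9001) m
M0: Pc = R·M0+t = (-0.38578, -0.11478, +0.79854); u = 513.8·(-0.38578)/0.79854 + 302.6 = 54.3826, v = 408.8·(-0.11478)/0.79854 + 259.0 = 200.2395
M1: Pc = R·M1+t = (-0.20093, -0.09557, +0.95511); u = 513.8·(-0.20093)/0.95511 + 302.6 = 194.5078, v = 408.8·(-0.09557)/0.95511 + 259.0 = 218.0940
M2: Pc = R·M2+t = (-0.21562, -0.33362, +1.00166); u = 513.8·(-0.21562)/1.00166 + 302.6 = 191.9960, v = 408.8·(-0.33362)/1.00166 + 259.0 = 122.8425
M3: Pc = R·M3+t = (-0.40047, -0.35283, +0.84509); u = 513.8·(-0.40047)/0.84509 + 302.6 = 59.1240, v = 408.8·(-0.35283)/0.84509 + 259.0 = 88.3247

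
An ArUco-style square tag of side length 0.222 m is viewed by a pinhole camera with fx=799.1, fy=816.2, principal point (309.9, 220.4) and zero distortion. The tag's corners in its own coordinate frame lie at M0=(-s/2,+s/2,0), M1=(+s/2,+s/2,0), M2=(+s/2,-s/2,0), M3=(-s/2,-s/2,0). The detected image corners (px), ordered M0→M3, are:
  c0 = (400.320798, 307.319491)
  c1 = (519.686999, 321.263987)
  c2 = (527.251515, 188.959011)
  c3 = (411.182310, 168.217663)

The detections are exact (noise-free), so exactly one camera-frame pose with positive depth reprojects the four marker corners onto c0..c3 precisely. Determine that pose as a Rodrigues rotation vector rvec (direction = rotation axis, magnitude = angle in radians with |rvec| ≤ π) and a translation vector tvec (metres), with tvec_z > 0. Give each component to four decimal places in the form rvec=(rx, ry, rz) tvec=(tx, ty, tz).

Intrinsics K: fx=799.1, fy=816.2, cx=309.9, cy=220.4
Marker side s = 0.222 m; corners in marker frame (Z=0):
  M0 = (-0.1110, +0.1110, 0)
  M1 = (+0.1110, +0.1110, 0)
  M2 = (+0.1110, -0.1110, 0)
  M3 = (-0.1110, -0.1110, 0)
Detected image corners:
  c0 = (400.320798, 307.319491) px
  c1 = (519.686999, 321.263987) px
  c2 = (527.251515, 188.959011) px
  c3 = (411.182310, 168.217663) px
Planar DLT: solve 8×8 A·h = b for H (H[2,2]=1):
  H  [+641.37235 -91.21531 +466.22904]
  H  [+137.28737 +584.39514 +245.86131]
  H  [+0.23934 -0.10743 +1.00000]
B = K⁻¹H; ‖b₁‖=0.756192, ‖b₂‖=0.756192; λ = 2/(‖b₁‖+‖b₂‖) = 1.322415, sign → tz>0 ⇒ λ=+1.322415
r₁ = λ·B[:,0] = (+0.93865,+0.13697,+0.31651); r₂ = λ·B[:,1] = (-0.09586,+0.98521,-0.14207)
r₃ = r₁×r₂ = (-0.33129,+0.10301,+0.93789); SVD([r₁ r₂ r₃]) → R = UVᵀ:
  R  [+0.93865 -0.09586 -0.33129]
  R  [+0.13697 +0.98521 +0.10301]
  R  [+0.31651 -0.14207 +0.93789]
t = (+0.25871, +0.04125, +1.32242) m
tr R = 2.861744; θ = arccos((tr R − 1)/2) = 0.374003 rad = 21.429°
axis k = ((R−Rᵀ)₃₂, (R−Rᵀ)₁₃, (R−Rᵀ)₂₁) / (2 sinθ) = (-0.335403, -0.886554, +0.318634)
rvec = θ·k = (-0.125442, -0.331574, +0.119170)

rvec=(-0.1254, -0.3316, 0.1192) tvec=(0.2587, 0.0413, 1.3224)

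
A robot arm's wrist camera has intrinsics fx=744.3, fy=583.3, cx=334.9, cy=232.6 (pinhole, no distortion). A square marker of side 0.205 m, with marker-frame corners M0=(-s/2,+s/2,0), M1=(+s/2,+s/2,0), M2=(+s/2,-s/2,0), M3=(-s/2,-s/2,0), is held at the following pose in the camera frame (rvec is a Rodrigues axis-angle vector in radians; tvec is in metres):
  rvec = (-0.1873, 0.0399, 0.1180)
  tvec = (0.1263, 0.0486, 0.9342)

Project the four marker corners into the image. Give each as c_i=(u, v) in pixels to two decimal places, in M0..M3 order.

Intrinsics K: fx=744.3, fy=583.3, cx=334.9, cy=232.6
Marker side s = 0.205 m; corners in marker frame (Z=0):
  M0 = (-0.1025, +0.1025, 0)
  M1 = (+0.1025, +0.1025, 0)
  M2 = (+0.1025, -0.1025, 0)
  M3 = (-0.1025, -0.1025, 0)
rvec = (-0.1873, 0.0399, 0.1180), |rvec| = θ = 0.22494 rad = 12.888°
Rodrigues: sinθ=0.22305, 1−cosθ=0.02519; R = I + sinθ·[k]× + (1−cosθ)·[k]×²:
    [+0.99227 -0.12073 +0.02856]
    [+0.11329 +0.97560 +0.18807]
    [-0.05057 -0.18338 +0.98174]
t = (0.1263, 0.0486, 0.9342) m
M0: Pc = R·M0+t = (+0.01222, +0.13699, +0.92059); u = 744.3·(+0.01222)/0.92059 + 334.9 = 344.7777, v = 583.3·(+0.13699)/0.92059 + 232.6 = 319.3975
M1: Pc = R·M1+t = (+0.21563, +0.16021, +0.91022); u = 744.3·(+0.21563)/0.91022 + 334.9 = 511.2266, v = 583.3·(+0.16021)/0.91022 + 232.6 = 335.2686
M2: Pc = R·M2+t = (+0.24038, -0.03979, +0.94781); u = 744.3·(+0.24038)/0.94781 + 334.9 = 523.6681, v = 583.3·(-0.03979)/0.94781 + 232.6 = 208.1143
M3: Pc = R·M3+t = (+0.03697, -0.06301, +0.95818); u = 744.3·(+0.03697)/0.95818 + 334.9 = 363.6150, v = 583.3·(-0.06301)/0.95818 + 232.6 = 194.2416

c0=(344.78, 319.40) c1=(511.23, 335.27) c2=(523.67, 208.11) c3=(363.62, 194.24)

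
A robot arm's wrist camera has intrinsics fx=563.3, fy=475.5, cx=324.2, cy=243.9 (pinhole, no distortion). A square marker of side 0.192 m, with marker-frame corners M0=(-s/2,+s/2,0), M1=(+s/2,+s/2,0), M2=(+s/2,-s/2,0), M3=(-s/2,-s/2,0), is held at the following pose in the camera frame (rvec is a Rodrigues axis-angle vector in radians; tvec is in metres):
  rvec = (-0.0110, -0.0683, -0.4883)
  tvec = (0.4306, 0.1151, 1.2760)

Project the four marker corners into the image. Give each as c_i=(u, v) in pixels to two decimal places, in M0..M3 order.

Intrinsics K: fx=563.3, fy=475.5, cx=324.2, cy=243.9
Marker side s = 0.192 m; corners in marker frame (Z=0):
  M0 = (-0.0960, +0.0960, 0)
  M1 = (+0.0960, +0.0960, 0)
  M2 = (+0.0960, -0.0960, 0)
  M3 = (-0.0960, -0.0960, 0)
rvec = (-0.0110, -0.0683, -0.4883), |rvec| = θ = 0.49318 rad = 28.257°
Rodrigues: sinθ=0.47343, 1−cosθ=0.11917; R = I + sinθ·[k]× + (1−cosθ)·[k]×²:
    [+0.88089 +0.46911 -0.06293]
    [-0.46838 +0.88312 +0.02690]
    [+0.06820 +0.00578 +0.99766]
t = (0.4306, 0.1151, 1.2760) m
M0: Pc = R·M0+t = (+0.39107, +0.24484, +1.27001); u = 563.3·(+0.39107)/1.27001 + 324.2 = 497.6550, v = 475.5·(+0.24484)/1.27001 + 243.9 = 335.5712
M1: Pc = R·M1+t = (+0.56020, +0.15492, +1.28310); u = 563.3·(+0.56020)/1.28310 + 324.2 = 570.1360, v = 475.5·(+0.15492)/1.28310 + 243.9 = 301.3095
M2: Pc = R·M2+t = (+0.47013, -0.01464, +1.28199); u = 563.3·(+0.47013)/1.28199 + 324.2 = 530.7728, v = 475.5·(-0.01464)/1.28199 + 243.9 = 238.4686
M3: Pc = R·M3+t = (+0.30100, +0.07528, +1.26890); u = 563.3·(+0.30100)/1.26890 + 324.2 = 457.8222, v = 475.5·(+0.07528)/1.26890 + 243.9 = 272.1118

c0=(497.65, 335.57) c1=(570.14, 301.31) c2=(530.77, 238.47) c3=(457.82, 272.11)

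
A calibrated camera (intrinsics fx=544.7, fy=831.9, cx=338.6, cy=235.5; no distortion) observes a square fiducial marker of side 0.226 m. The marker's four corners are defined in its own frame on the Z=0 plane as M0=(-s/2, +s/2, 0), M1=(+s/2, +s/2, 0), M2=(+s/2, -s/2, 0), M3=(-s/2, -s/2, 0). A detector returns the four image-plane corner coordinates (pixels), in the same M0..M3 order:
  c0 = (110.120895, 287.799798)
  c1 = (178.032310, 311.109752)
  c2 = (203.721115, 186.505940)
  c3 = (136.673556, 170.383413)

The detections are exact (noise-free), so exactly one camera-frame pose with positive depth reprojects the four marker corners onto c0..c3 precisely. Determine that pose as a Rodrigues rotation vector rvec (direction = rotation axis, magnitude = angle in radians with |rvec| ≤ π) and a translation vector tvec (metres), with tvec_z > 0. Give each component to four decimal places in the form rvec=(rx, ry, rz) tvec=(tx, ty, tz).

Intrinsics K: fx=544.7, fy=831.9, cx=338.6, cy=235.5
Marker side s = 0.226 m; corners in marker frame (Z=0):
  M0 = (-0.1130, +0.1130, 0)
  M1 = (+0.1130, +0.1130, 0)
  M2 = (+0.1130, -0.1130, 0)
  M3 = (-0.1130, -0.1130, 0)
Detected image corners:
  c0 = (110.120895, 287.799798) px
  c1 = (178.032310, 311.109752) px
  c2 = (203.721115, 186.505940) px
  c3 = (136.673556, 170.383413) px
Planar DLT: solve 8×8 A·h = b for H (H[2,2]=1):
  H  [+261.06658 -139.04036 +156.44739]
  H  [+29.97386 +499.41539 +237.66541]
  H  [-0.23854 -0.14898 +1.00000]
B = K⁻¹H; ‖b₁‖=0.679311, ‖b₂‖=0.679311; λ = 2/(‖b₁‖+‖b₂‖) = 1.472079, sign → tz>0 ⇒ λ=+1.472079
r₁ = λ·B[:,0] = (+0.92383,+0.15244,-0.35115); r₂ = λ·B[:,1] = (-0.23943,+0.94582,-0.21931)
r₃ = r₁×r₂ = (+0.29869,+0.28668,+0.91027); SVD([r₁ r₂ r₃]) → R = UVᵀ:
  R  [+0.92383 -0.23943 +0.29869]
  R  [+0.15244 +0.94582 +0.28668]
  R  [-0.35115 -0.21931 +0.91027]
t = (-0.49228, +0.00383, +1.47208) m
tr R = 2.779921; θ = arccos((tr R − 1)/2) = 0.473538 rad = 27.132°
axis k = ((R−Rᵀ)₃₂, (R−Rᵀ)₁₃, (R−Rᵀ)₂₁) / (2 sinθ) = (-0.554771, +0.712478, +0.429656)
rvec = θ·k = (-0.262705, +0.337385, +0.203458)

rvec=(-0.2627, 0.3374, 0.2035) tvec=(-0.4923, 0.0038, 1.4721)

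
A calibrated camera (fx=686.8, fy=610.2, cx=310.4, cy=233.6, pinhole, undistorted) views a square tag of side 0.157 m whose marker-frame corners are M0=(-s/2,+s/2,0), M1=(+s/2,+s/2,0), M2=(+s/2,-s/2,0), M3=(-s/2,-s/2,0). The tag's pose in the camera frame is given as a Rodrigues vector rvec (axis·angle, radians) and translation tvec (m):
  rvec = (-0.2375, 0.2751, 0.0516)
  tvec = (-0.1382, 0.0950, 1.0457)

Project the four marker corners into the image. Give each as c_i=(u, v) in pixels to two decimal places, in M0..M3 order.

c0=(166.34, 332.30) c1=(263.15, 338.27) c2=(273.32, 245.44) c3=(179.26, 243.37)

Intrinsics K: fx=686.8, fy=610.2, cx=310.4, cy=233.6
Marker side s = 0.157 m; corners in marker frame (Z=0):
  M0 = (-0.0785, +0.0785, 0)
  M1 = (+0.0785, +0.0785, 0)
  M2 = (+0.0785, -0.0785, 0)
  M3 = (-0.0785, -0.0785, 0)
rvec = (-0.2375, 0.2751, 0.0516), |rvec| = θ = 0.36708 rad = 21.032°
Rodrigues: sinθ=0.35889, 1−cosθ=0.06662; R = I + sinθ·[k]× + (1−cosθ)·[k]×²:
    [+0.96127 -0.08275 +0.26290]
    [+0.01815 +0.97080 +0.23922]
    [-0.27502 -0.22518 +0.93470]
t = (-0.1382, 0.0950, 1.0457) m
M0: Pc = R·M0+t = (-0.22016, +0.16978, +1.04961); u = 686.8·(-0.22016)/1.04961 + 310.4 = 166.3442, v = 610.2·(+0.16978)/1.04961 + 233.6 = 332.3046
M1: Pc = R·M1+t = (-0.06924, +0.17263, +1.00643); u = 686.8·(-0.06924)/1.00643 + 310.4 = 263.1523, v = 610.2·(+0.17263)/1.00643 + 233.6 = 338.2666
M2: Pc = R·M2+t = (-0.05624, +0.02022, +1.04179); u = 686.8·(-0.05624)/1.04179 + 310.4 = 273.3207, v = 610.2·(+0.02022)/1.04179 + 233.6 = 245.4416
M3: Pc = R·M3+t = (-0.20716, +0.01737, +1.08497); u = 686.8·(-0.20716)/1.08497 + 310.4 = 179.2624, v = 610.2·(+0.01737)/1.08497 + 233.6 = 243.3680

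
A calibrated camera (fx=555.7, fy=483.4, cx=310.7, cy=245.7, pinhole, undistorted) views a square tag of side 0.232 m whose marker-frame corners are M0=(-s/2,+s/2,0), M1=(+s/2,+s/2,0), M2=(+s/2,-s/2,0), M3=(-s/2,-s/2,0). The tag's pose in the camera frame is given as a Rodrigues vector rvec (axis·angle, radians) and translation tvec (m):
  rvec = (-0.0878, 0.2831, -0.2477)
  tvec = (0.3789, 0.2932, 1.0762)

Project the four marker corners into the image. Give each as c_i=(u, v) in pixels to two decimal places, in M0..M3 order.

c0=(462.00, 437.94) c1=(587.29, 421.82) c2=(552.10, 314.93) c3=(431.86, 336.52)

Intrinsics K: fx=555.7, fy=483.4, cx=310.7, cy=245.7
Marker side s = 0.232 m; corners in marker frame (Z=0):
  M0 = (-0.1160, +0.1160, 0)
  M1 = (+0.1160, +0.1160, 0)
  M2 = (+0.1160, -0.1160, 0)
  M3 = (-0.1160, -0.1160, 0)
rvec = (-0.0878, 0.2831, -0.2477), |rvec| = θ = 0.38628 rad = 22.132°
Rodrigues: sinθ=0.37674, 1−cosθ=0.07368; R = I + sinθ·[k]× + (1−cosθ)·[k]×²:
    [+0.93012 +0.22931 +0.28685]
    [-0.25386 +0.96590 +0.05100]
    [-0.26537 -0.12026 +0.95662]
t = (0.3789, 0.2932, 1.0762) m
M0: Pc = R·M0+t = (+0.29761, +0.43469, +1.09303); u = 555.7·(+0.29761)/1.09303 + 310.7 = 462.0033, v = 483.4·(+0.43469)/1.09303 + 245.7 = 437.9448
M1: Pc = R·M1+t = (+0.51339, +0.37580, +1.03147); u = 555.7·(+0.51339)/1.03147 + 310.7 = 587.2901, v = 483.4·(+0.37580)/1.03147 + 245.7 = 421.8180
M2: Pc = R·M2+t = (+0.46019, +0.15171, +1.05937); u = 555.7·(+0.46019)/1.05937 + 310.7 = 552.0989, v = 483.4·(+0.15171)/1.05937 + 245.7 = 314.9261
M3: Pc = R·M3+t = (+0.24441, +0.21060, +1.12093); u = 555.7·(+0.24441)/1.12093 + 310.7 = 431.8634, v = 483.4·(+0.21060)/1.12093 + 245.7 = 336.5225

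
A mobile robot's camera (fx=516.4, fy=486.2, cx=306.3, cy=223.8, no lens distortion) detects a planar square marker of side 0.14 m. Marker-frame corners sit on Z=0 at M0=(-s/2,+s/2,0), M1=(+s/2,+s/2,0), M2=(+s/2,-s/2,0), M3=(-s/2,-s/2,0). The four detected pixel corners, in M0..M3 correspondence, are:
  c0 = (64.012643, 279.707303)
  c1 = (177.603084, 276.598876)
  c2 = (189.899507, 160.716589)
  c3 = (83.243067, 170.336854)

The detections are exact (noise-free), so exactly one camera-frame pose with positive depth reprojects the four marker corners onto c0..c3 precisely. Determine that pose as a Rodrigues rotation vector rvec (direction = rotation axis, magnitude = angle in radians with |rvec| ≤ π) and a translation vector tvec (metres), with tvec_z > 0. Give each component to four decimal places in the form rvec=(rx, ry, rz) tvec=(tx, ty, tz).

rvec=(-0.3021, 0.2642, -0.0149) tvec=(-0.2000, -0.0046, 0.5769)

Intrinsics K: fx=516.4, fy=486.2, cx=306.3, cy=223.8
Marker side s = 0.14 m; corners in marker frame (Z=0):
  M0 = (-0.0700, +0.0700, 0)
  M1 = (+0.0700, +0.0700, 0)
  M2 = (+0.0700, -0.0700, 0)
  M3 = (-0.0700, -0.0700, 0)
Detected image corners:
  c0 = (64.012643, 279.707303) px
  c1 = (177.603084, 276.598876) px
  c2 = (189.899507, 160.716589) px
  c3 = (83.243067, 170.336854) px
Planar DLT: solve 8×8 A·h = b for H (H[2,2]=1):
  H  [+728.82895 -179.38250 +127.26910]
  H  [-144.34275 +689.94601 +219.91607]
  H  [-0.44198 -0.51302 +1.00000]
B = K⁻¹H; ‖b₁‖=1.733420, ‖b₂‖=1.733420; λ = 2/(‖b₁‖+‖b₂‖) = 0.576894, sign → tz>0 ⇒ λ=+0.576894
r₁ = λ·B[:,0] = (+0.96544,-0.05390,-0.25497); r₂ = λ·B[:,1] = (-0.02485,+0.95488,-0.29596)
r₃ = r₁×r₂ = (+0.25942,+0.29207,+0.92054); SVD([r₁ r₂ r₃]) → R = UVᵀ:
  R  [+0.96544 -0.02485 +0.25942]
  R  [-0.05390 +0.95488 +0.29207]
  R  [-0.25497 -0.29596 +0.92054]
t = (-0.20000, -0.00461, +0.57689) m
tr R = 2.840864; θ = arccos((tr R − 1)/2) = 0.401613 rad = 23.011°
axis k = ((R−Rᵀ)₃₂, (R−Rᵀ)₁₃, (R−Rᵀ)₂₁) / (2 sinθ) = (-0.752138, +0.657957, -0.037161)
rvec = θ·k = (-0.302068, +0.264244, -0.014924)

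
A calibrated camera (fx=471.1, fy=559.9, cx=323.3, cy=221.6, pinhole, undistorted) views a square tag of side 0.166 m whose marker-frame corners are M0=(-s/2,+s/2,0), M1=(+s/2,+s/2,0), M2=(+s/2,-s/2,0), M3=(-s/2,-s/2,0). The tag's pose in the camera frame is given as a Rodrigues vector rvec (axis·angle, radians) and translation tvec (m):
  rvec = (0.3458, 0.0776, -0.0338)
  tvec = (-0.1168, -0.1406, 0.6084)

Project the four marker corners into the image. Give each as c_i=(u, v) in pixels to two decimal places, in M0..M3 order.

c0=(179.99, 168.57) c1=(300.67, 164.51) c2=(292.14, 6.58) c3=(160.15, 14.69)

Intrinsics K: fx=471.1, fy=559.9, cx=323.3, cy=221.6
Marker side s = 0.166 m; corners in marker frame (Z=0):
  M0 = (-0.0830, +0.0830, 0)
  M1 = (+0.0830, +0.0830, 0)
  M2 = (+0.0830, -0.0830, 0)
  M3 = (-0.0830, -0.0830, 0)
rvec = (0.3458, 0.0776, -0.0338), |rvec| = θ = 0.35601 rad = 20.398°
Rodrigues: sinθ=0.34854, 1−cosθ=0.06270; R = I + sinθ·[k]× + (1−cosθ)·[k]×²:
    [+0.99646 +0.04637 +0.07019]
    [-0.01981 +0.94027 -0.33984]
    [-0.08175 +0.33724 +0.93786]
t = (-0.1168, -0.1406, 0.6084) m
M0: Pc = R·M0+t = (-0.19566, -0.06091, +0.64318); u = 471.1·(-0.19566)/0.64318 + 323.3 = 179.9892, v = 559.9·(-0.06091)/0.64318 + 221.6 = 168.5742
M1: Pc = R·M1+t = (-0.03025, -0.06420, +0.62961); u = 471.1·(-0.03025)/0.62961 + 323.3 = 300.6687, v = 559.9·(-0.06420)/0.62961 + 221.6 = 164.5062
M2: Pc = R·M2+t = (-0.03794, -0.22029, +0.57362); u = 471.1·(-0.03794)/0.57362 + 323.3 = 292.1388, v = 559.9·(-0.22029)/0.57362 + 221.6 = 6.5827
M3: Pc = R·M3+t = (-0.20335, -0.21700, +0.58719); u = 471.1·(-0.20335)/0.58719 + 323.3 = 160.1510, v = 559.9·(-0.21700)/0.58719 + 221.6 = 14.6884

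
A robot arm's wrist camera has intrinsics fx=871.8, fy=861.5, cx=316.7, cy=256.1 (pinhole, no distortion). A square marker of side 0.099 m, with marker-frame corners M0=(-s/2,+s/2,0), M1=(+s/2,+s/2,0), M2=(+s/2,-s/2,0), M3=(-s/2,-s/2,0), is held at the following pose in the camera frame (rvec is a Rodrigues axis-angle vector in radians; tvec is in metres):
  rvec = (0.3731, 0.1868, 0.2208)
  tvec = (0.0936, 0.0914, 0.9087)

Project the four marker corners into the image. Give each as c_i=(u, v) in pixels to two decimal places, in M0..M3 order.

c0=(351.50, 370.53) c1=(441.93, 395.12) c2=(464.70, 313.36) c3=(370.13, 289.00)

Intrinsics K: fx=871.8, fy=861.5, cx=316.7, cy=256.1
Marker side s = 0.099 m; corners in marker frame (Z=0):
  M0 = (-0.0495, +0.0495, 0)
  M1 = (+0.0495, +0.0495, 0)
  M2 = (+0.0495, -0.0495, 0)
  M3 = (-0.0495, -0.0495, 0)
rvec = (0.3731, 0.1868, 0.2208), |rvec| = θ = 0.47207 rad = 27.048°
Rodrigues: sinθ=0.45473, 1−cosθ=0.10937; R = I + sinθ·[k]× + (1−cosθ)·[k]×²:
    [+0.95895 -0.17848 +0.22037]
    [+0.24690 +0.90775 -0.33915]
    [-0.13951 +0.37964 +0.91456]
t = (0.0936, 0.0914, 0.9087) m
M0: Pc = R·M0+t = (+0.03730, +0.12411, +0.93440); u = 871.8·(+0.03730)/0.93440 + 316.7 = 351.4985, v = 861.5·(+0.12411)/0.93440 + 256.1 = 370.5298
M1: Pc = R·M1+t = (+0.13223, +0.14856, +0.92059); u = 871.8·(+0.13223)/0.92059 + 316.7 = 441.9252, v = 861.5·(+0.14856)/0.92059 + 256.1 = 395.1204
M2: Pc = R·M2+t = (+0.14990, +0.05869, +0.88300); u = 871.8·(+0.14990)/0.88300 + 316.7 = 464.7011, v = 861.5·(+0.05869)/0.88300 + 256.1 = 313.3584
M3: Pc = R·M3+t = (+0.05497, +0.03424, +0.89681); u = 871.8·(+0.05497)/0.89681 + 316.7 = 370.1340, v = 861.5·(+0.03424)/0.89681 + 256.1 = 288.9964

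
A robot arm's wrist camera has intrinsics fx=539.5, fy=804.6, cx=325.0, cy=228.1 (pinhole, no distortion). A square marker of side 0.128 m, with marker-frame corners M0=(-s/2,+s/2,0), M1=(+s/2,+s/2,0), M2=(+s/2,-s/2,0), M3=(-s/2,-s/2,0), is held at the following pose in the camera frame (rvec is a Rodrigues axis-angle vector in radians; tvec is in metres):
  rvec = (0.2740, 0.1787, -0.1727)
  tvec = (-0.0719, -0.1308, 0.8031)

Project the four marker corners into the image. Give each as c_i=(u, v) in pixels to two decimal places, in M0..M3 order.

Intrinsics K: fx=539.5, fy=804.6, cx=325.0, cy=228.1
Marker side s = 0.128 m; corners in marker frame (Z=0):
  M0 = (-0.0640, +0.0640, 0)
  M1 = (+0.0640, +0.0640, 0)
  M2 = (+0.0640, -0.0640, 0)
  M3 = (-0.0640, -0.0640, 0)
rvec = (0.2740, 0.1787, -0.1727), |rvec| = θ = 0.36991 rad = 21.194°
Rodrigues: sinθ=0.36153, 1−cosθ=0.06764; R = I + sinθ·[k]× + (1−cosθ)·[k]×²:
    [+0.96947 +0.19299 +0.15126]
    [-0.14458 +0.94814 -0.28305]
    [-0.19804 +0.25254 +0.94710]
t = (-0.0719, -0.1308, 0.8031) m
M0: Pc = R·M0+t = (-0.12159, -0.06087, +0.83194); u = 539.5·(-0.12159)/0.83194 + 325.0 = 246.1475, v = 804.6·(-0.06087)/0.83194 + 228.1 = 169.2347
M1: Pc = R·M1+t = (+0.00250, -0.07937, +0.80659); u = 539.5·(+0.00250)/0.80659 + 325.0 = 326.6706, v = 804.6·(-0.07937)/0.80659 + 228.1 = 148.9235
M2: Pc = R·M2+t = (-0.02221, -0.20073, +0.77426); u = 539.5·(-0.02221)/0.77426 + 325.0 = 309.5275, v = 804.6·(-0.20073)/0.77426 + 228.1 = 19.5001
M3: Pc = R·M3+t = (-0.14630, -0.18223, +0.79961); u = 539.5·(-0.14630)/0.79961 + 325.0 = 226.2927, v = 804.6·(-0.18223)/0.79961 + 228.1 = 44.7355

c0=(246.15, 169.23) c1=(326.67, 148.92) c2=(309.53, 19.50) c3=(226.29, 44.74)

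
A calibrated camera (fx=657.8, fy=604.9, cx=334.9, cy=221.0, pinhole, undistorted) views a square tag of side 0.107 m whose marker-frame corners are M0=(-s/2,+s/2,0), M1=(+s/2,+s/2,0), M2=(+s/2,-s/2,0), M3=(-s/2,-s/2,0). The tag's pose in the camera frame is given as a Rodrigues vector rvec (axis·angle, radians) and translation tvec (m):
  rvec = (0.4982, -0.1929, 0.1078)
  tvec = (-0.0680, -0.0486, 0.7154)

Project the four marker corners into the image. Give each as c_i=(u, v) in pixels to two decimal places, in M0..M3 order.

Intrinsics K: fx=657.8, fy=604.9, cx=334.9, cy=221.0
Marker side s = 0.107 m; corners in marker frame (Z=0):
  M0 = (-0.0535, +0.0535, 0)
  M1 = (+0.0535, +0.0535, 0)
  M2 = (+0.0535, -0.0535, 0)
  M3 = (-0.0535, -0.0535, 0)
rvec = (0.4982, -0.1929, 0.1078), |rvec| = θ = 0.54501 rad = 31.227°
Rodrigues: sinθ=0.51843, 1−cosθ=0.14488; R = I + sinθ·[k]× + (1−cosθ)·[k]×²:
    [+0.97618 -0.14942 -0.15730]
    [+0.05567 +0.87327 -0.48404]
    [+0.20969 +0.46376 +0.86079]
t = (-0.0680, -0.0486, 0.7154) m
M0: Pc = R·M0+t = (-0.12822, -0.00486, +0.72899); u = 657.8·(-0.12822)/0.72899 + 334.9 = 219.2023, v = 604.9·(-0.00486)/0.72899 + 221.0 = 216.9688
M1: Pc = R·M1+t = (-0.02377, +0.00110, +0.75143); u = 657.8·(-0.02377)/0.75143 + 334.9 = 314.0936, v = 604.9·(+0.00110)/0.75143 + 221.0 = 221.8841
M2: Pc = R·M2+t = (-0.00778, -0.09234, +0.70181); u = 657.8·(-0.00778)/0.70181 + 334.9 = 327.6074, v = 604.9·(-0.09234)/0.70181 + 221.0 = 141.4090
M3: Pc = R·M3+t = (-0.11223, -0.09830, +0.67937); u = 657.8·(-0.11223)/0.67937 + 334.9 = 226.2315, v = 604.9·(-0.09830)/0.67937 + 221.0 = 133.4769

c0=(219.20, 216.97) c1=(314.09, 221.88) c2=(327.61, 141.41) c3=(226.23, 133.48)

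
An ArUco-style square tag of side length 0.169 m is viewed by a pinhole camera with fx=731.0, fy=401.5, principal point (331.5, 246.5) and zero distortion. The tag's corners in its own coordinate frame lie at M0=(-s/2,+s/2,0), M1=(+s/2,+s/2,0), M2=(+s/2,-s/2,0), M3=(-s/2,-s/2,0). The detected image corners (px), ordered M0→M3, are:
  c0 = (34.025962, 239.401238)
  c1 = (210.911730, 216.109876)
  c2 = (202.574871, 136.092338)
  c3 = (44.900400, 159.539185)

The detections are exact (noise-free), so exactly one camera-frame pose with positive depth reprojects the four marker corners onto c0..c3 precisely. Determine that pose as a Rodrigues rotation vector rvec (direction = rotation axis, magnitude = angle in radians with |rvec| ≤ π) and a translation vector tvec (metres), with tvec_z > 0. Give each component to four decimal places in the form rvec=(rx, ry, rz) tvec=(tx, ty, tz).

rvec=(-0.4725, 0.1949, -0.1786) tvec=(-0.1967, -0.1038, 0.6852)

Intrinsics K: fx=731.0, fy=401.5, cx=331.5, cy=246.5
Marker side s = 0.169 m; corners in marker frame (Z=0):
  M0 = (-0.0845, +0.0845, 0)
  M1 = (+0.0845, +0.0845, 0)
  M2 = (+0.0845, -0.0845, 0)
  M3 = (-0.0845, -0.0845, 0)
Detected image corners:
  c0 = (34.025962, 239.401238) px
  c1 = (210.911730, 216.109876) px
  c2 = (202.574871, 136.092338) px
  c3 = (44.900400, 159.539185) px
Planar DLT: solve 8×8 A·h = b for H (H[2,2]=1):
  H  [+960.62207 -92.37156 +121.65109]
  H  [-177.85914 +345.09736 +185.69306]
  H  [-0.21063 -0.68115 +1.00000]
B = K⁻¹H; ‖b₁‖=1.459397, ‖b₂‖=1.459397; λ = 2/(‖b₁‖+‖b₂‖) = 0.685214, sign → tz>0 ⇒ λ=+0.685214
r₁ = λ·B[:,0] = (+0.96591,-0.21493,-0.14433); r₂ = λ·B[:,1] = (+0.12507,+0.87551,-0.46674)
r₃ = r₁×r₂ = (+0.22668,+0.43277,+0.87254); SVD([r₁ r₂ r₃]) → R = UVᵀ:
  R  [+0.96591 +0.12507 +0.22668]
  R  [-0.21493 +0.87551 +0.43277]
  R  [-0.14433 -0.46674 +0.87254]
t = (-0.19671, -0.10378, +0.68521) m
tr R = 2.713953; θ = arccos((tr R − 1)/2) = 0.541422 rad = 31.021°
axis k = ((R−Rᵀ)₃₂, (R−Rᵀ)₁₃, (R−Rᵀ)₂₁) / (2 sinθ) = (-0.872707, +0.359952, -0.329873)
rvec = θ·k = (-0.472503, +0.194886, -0.178601)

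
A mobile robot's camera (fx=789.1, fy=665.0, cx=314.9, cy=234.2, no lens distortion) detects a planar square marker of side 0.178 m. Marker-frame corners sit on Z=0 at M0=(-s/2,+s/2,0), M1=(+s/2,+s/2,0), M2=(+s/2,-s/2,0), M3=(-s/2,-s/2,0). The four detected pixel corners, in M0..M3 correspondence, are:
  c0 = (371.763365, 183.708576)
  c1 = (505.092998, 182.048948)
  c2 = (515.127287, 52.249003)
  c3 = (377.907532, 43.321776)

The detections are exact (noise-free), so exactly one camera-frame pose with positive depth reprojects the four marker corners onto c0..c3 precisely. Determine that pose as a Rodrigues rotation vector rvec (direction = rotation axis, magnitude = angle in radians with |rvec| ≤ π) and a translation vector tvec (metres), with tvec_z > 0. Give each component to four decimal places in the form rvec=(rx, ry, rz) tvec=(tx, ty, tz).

Intrinsics K: fx=789.1, fy=665.0, cx=314.9, cy=234.2
Marker side s = 0.178 m; corners in marker frame (Z=0):
  M0 = (-0.0890, +0.0890, 0)
  M1 = (+0.0890, +0.0890, 0)
  M2 = (+0.0890, -0.0890, 0)
  M3 = (-0.0890, -0.0890, 0)
Detected image corners:
  c0 = (371.763365, 183.708576) px
  c1 = (505.092998, 182.048948) px
  c2 = (515.127287, 52.249003) px
  c3 = (377.907532, 43.321776) px
Planar DLT: solve 8×8 A·h = b for H (H[2,2]=1):
  H  [+952.35991 +37.13189 +445.02516]
  H  [+70.11273 +779.43394 +116.53013]
  H  [+0.43522 +0.18758 +1.00000]
B = K⁻¹H; ‖b₁‖=1.122157, ‖b₂‖=1.122157; λ = 2/(‖b₁‖+‖b₂‖) = 0.891141, sign → tz>0 ⇒ λ=+0.891141
r₁ = λ·B[:,0] = (+0.92074,-0.04263,+0.38784); r₂ = λ·B[:,1] = (-0.02477,+0.98562,+0.16716)
r₃ = r₁×r₂ = (-0.38939,-0.16352,+0.90644); SVD([r₁ r₂ r₃]) → R = UVᵀ:
  R  [+0.92074 -0.02477 -0.38939]
  R  [-0.04263 +0.98562 -0.16352]
  R  [+0.38784 +0.16716 +0.90644]
t = (+0.14695, -0.15768, +0.89114) m
tr R = 2.812799; θ = arccos((tr R − 1)/2) = 0.436115 rad = 24.988°
axis k = ((R−Rᵀ)₃₂, (R−Rᵀ)₁₃, (R−Rᵀ)₂₁) / (2 sinθ) = (+0.391416, -0.919971, -0.021140)
rvec = θ·k = (+0.170702, -0.401213, -0.009219)

rvec=(0.1707, -0.4012, -0.0092) tvec=(0.1470, -0.1577, 0.8911)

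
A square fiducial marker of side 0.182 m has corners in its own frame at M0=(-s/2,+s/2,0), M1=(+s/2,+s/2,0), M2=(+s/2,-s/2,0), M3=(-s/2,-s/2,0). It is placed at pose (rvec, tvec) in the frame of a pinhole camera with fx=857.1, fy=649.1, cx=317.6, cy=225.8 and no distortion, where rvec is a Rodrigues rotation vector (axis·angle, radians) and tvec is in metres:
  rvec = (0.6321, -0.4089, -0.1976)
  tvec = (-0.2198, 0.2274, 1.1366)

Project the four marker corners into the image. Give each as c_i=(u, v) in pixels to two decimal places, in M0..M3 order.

Intrinsics K: fx=857.1, fy=649.1, cx=317.6, cy=225.8
Marker side s = 0.182 m; corners in marker frame (Z=0):
  M0 = (-0.0910, +0.0910, 0)
  M1 = (+0.0910, +0.0910, 0)
  M2 = (+0.0910, -0.0910, 0)
  M3 = (-0.0910, -0.0910, 0)
rvec = (0.6321, -0.4089, -0.1976), |rvec| = θ = 0.77833 rad = 44.595°
Rodrigues: sinθ=0.70209, 1−cosθ=0.28791; R = I + sinθ·[k]× + (1−cosθ)·[k]×²:
    [+0.90198 +0.05541 -0.42821]
    [-0.30108 +0.79155 -0.53178]
    [+0.30949 +0.60859 +0.73065]
t = (-0.2198, 0.2274, 1.1366) m
M0: Pc = R·M0+t = (-0.29684, +0.32683, +1.16382); u = 857.1·(-0.29684)/1.16382 + 317.6 = 98.9919, v = 649.1·(+0.32683)/1.16382 + 225.8 = 408.0839
M1: Pc = R·M1+t = (-0.13268, +0.27203, +1.22014); u = 857.1·(-0.13268)/1.22014 + 317.6 = 224.3993, v = 649.1·(+0.27203)/1.22014 + 225.8 = 370.5176
M2: Pc = R·M2+t = (-0.14276, +0.12797, +1.10938); u = 857.1·(-0.14276)/1.10938 + 317.6 = 207.3033, v = 649.1·(+0.12797)/1.10938 + 225.8 = 300.6754
M3: Pc = R·M3+t = (-0.30692, +0.18277, +1.05306); u = 857.1·(-0.30692)/1.05306 + 317.6 = 67.7909, v = 649.1·(+0.18277)/1.05306 + 225.8 = 338.4573

c0=(98.99, 408.08) c1=(224.40, 370.52) c2=(207.30, 300.68) c3=(67.79, 338.46)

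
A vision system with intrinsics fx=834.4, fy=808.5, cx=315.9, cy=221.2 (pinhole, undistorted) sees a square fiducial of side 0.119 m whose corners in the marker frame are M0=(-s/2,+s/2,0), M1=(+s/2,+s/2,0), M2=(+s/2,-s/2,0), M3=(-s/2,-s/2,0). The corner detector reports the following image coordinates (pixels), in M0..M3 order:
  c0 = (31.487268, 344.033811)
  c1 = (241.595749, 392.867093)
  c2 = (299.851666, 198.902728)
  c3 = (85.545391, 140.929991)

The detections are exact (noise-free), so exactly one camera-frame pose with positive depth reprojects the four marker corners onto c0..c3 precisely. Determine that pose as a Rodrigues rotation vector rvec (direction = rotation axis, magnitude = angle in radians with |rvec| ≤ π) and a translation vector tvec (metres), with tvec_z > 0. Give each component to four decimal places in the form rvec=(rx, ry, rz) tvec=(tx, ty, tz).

Intrinsics K: fx=834.4, fy=808.5, cx=315.9, cy=221.2
Marker side s = 0.119 m; corners in marker frame (Z=0):
  M0 = (-0.0595, +0.0595, 0)
  M1 = (+0.0595, +0.0595, 0)
  M2 = (+0.0595, -0.0595, 0)
  M3 = (-0.0595, -0.0595, 0)
Detected image corners:
  c0 = (31.487268, 344.033811) px
  c1 = (241.595749, 392.867093) px
  c2 = (299.851666, 198.902728) px
  c3 = (85.545391, 140.929991) px
Planar DLT: solve 8×8 A·h = b for H (H[2,2]=1):
  H  [+1835.57119 -430.96372 +166.21749]
  H  [+534.16809 +1735.12287 +271.17190]
  H  [+0.31940 +0.25075 +1.00000]
B = K⁻¹H; ‖b₁‖=2.180073, ‖b₂‖=2.180073; λ = 2/(‖b₁‖+‖b₂‖) = 0.458700, sign → tz>0 ⇒ λ=+0.458700
r₁ = λ·B[:,0] = (+0.95361,+0.26298,+0.14651); r₂ = λ·B[:,1] = (-0.28046,+0.95295,+0.11502)
r₃ = r₁×r₂ = (-0.10937,-0.15078,+0.98250); SVD([r₁ r₂ r₃]) → R = UVᵀ:
  R  [+0.95361 -0.28046 -0.10937]
  R  [+0.26298 +0.95295 -0.15078]
  R  [+0.14651 +0.11502 +0.98250]
t = (-0.08229, +0.02835, +0.45870) m
tr R = 2.889062; θ = arccos((tr R − 1)/2) = 0.334633 rad = 19.173°
axis k = ((R−Rᵀ)₃₂, (R−Rᵀ)₁₃, (R−Rᵀ)₂₁) / (2 sinθ) = (+0.404657, -0.389550, +0.827347)
rvec = θ·k = (+0.135411, -0.130356, +0.276857)

rvec=(0.1354, -0.1304, 0.2769) tvec=(-0.0823, 0.0284, 0.4587)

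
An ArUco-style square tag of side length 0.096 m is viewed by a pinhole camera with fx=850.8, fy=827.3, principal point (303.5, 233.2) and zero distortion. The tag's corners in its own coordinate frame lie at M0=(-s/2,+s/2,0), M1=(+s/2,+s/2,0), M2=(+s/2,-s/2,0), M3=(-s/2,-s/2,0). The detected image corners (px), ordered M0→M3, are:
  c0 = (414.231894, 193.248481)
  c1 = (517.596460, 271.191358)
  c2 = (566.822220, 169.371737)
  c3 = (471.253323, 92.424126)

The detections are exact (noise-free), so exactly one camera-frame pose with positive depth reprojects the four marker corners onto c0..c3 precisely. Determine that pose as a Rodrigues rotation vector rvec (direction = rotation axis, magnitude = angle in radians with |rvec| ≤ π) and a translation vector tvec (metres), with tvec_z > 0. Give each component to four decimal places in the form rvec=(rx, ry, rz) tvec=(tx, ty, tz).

Intrinsics K: fx=850.8, fy=827.3, cx=303.5, cy=233.2
Marker side s = 0.096 m; corners in marker frame (Z=0):
  M0 = (-0.0480, +0.0480, 0)
  M1 = (+0.0480, +0.0480, 0)
  M2 = (+0.0480, -0.0480, 0)
  M3 = (-0.0480, -0.0480, 0)
Detected image corners:
  c0 = (414.231894, 193.248481) px
  c1 = (517.596460, 271.191358) px
  c2 = (566.822220, 169.371737) px
  c3 = (471.253323, 92.424126) px
Planar DLT: solve 8×8 A·h = b for H (H[2,2]=1):
  H  [+1217.35006 -857.26707 +494.14897]
  H  [+873.82812 +943.22728 +180.74337]
  H  [+0.37046 -0.61854 +1.00000]
B = K⁻¹H; ‖b₁‖=1.652198, ‖b₂‖=1.652198; λ = 2/(‖b₁‖+‖b₂‖) = 0.605255, sign → tz>0 ⇒ λ=+0.605255
r₁ = λ·B[:,0] = (+0.78603,+0.57609,+0.22422); r₂ = λ·B[:,1] = (-0.47631,+0.79560,-0.37438)
r₃ = r₁×r₂ = (-0.39407,+0.18747,+0.89976); SVD([r₁ r₂ r₃]) → R = UVᵀ:
  R  [+0.78603 -0.47631 -0.39407]
  R  [+0.57609 +0.79560 +0.18747]
  R  [+0.22422 -0.37438 +0.89976]
t = (+0.13563, -0.03838, +0.60525) m
tr R = 2.481386; θ = arccos((tr R − 1)/2) = 0.736695 rad = 42.210°
axis k = ((R−Rᵀ)₃₂, (R−Rᵀ)₁₃, (R−Rᵀ)₂₁) / (2 sinθ) = (-0.418140, -0.460145, +0.783215)
rvec = θ·k = (-0.308042, -0.338986, +0.576991)

rvec=(-0.3080, -0.3390, 0.5770) tvec=(0.1356, -0.0384, 0.6053)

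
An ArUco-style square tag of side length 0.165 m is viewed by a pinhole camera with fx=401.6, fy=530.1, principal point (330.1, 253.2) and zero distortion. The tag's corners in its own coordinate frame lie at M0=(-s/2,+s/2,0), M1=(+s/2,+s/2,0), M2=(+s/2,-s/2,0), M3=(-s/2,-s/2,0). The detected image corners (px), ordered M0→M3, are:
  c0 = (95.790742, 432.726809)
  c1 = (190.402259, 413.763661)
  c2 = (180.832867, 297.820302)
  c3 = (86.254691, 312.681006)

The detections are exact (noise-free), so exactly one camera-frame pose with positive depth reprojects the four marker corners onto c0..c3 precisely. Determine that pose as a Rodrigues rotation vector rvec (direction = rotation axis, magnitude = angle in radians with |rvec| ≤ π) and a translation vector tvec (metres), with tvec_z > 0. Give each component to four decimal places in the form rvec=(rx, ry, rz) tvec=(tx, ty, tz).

rvec=(-0.0259, -0.1528, -0.1134) tvec=(-0.3515, 0.1545, 0.7391)

Intrinsics K: fx=401.6, fy=530.1, cx=330.1, cy=253.2
Marker side s = 0.165 m; corners in marker frame (Z=0):
  M0 = (-0.0825, +0.0825, 0)
  M1 = (+0.0825, +0.0825, 0)
  M2 = (+0.0825, -0.0825, 0)
  M3 = (-0.0825, -0.0825, 0)
Detected image corners:
  c0 = (95.790742, 432.726809) px
  c1 = (190.402259, 413.763661) px
  c2 = (180.832867, 297.820302) px
  c3 = (86.254691, 312.681006) px
Planar DLT: solve 8×8 A·h = b for H (H[2,2]=1):
  H  [+601.99053 +54.70440 +139.12036]
  H  [-26.92513 +706.49864 +363.99091]
  H  [+0.20741 -0.02308 +1.00000]
B = K⁻¹H; ‖b₁‖=1.352918, ‖b₂‖=1.352918; λ = 2/(‖b₁‖+‖b₂‖) = 0.739143, sign → tz>0 ⇒ λ=+0.739143
r₁ = λ·B[:,0] = (+0.98195,-0.11077,+0.15330); r₂ = λ·B[:,1] = (+0.11471,+0.99325,-0.01706)
r₃ = r₁×r₂ = (-0.15038,+0.03434,+0.98803); SVD([r₁ r₂ r₃]) → R = UVᵀ:
  R  [+0.98195 +0.11471 -0.15038]
  R  [-0.11077 +0.99325 +0.03434]
  R  [+0.15330 -0.01706 +0.98803]
t = (-0.35150, +0.15448, +0.73914) m
tr R = 2.963236; θ = arccos((tr R − 1)/2) = 0.192034 rad = 11.003°
axis k = ((R−Rᵀ)₃₂, (R−Rᵀ)₁₃, (R−Rᵀ)₂₁) / (2 sinθ) = (-0.134651, -0.795583, -0.590692)
rvec = θ·k = (-0.025858, -0.152779, -0.113433)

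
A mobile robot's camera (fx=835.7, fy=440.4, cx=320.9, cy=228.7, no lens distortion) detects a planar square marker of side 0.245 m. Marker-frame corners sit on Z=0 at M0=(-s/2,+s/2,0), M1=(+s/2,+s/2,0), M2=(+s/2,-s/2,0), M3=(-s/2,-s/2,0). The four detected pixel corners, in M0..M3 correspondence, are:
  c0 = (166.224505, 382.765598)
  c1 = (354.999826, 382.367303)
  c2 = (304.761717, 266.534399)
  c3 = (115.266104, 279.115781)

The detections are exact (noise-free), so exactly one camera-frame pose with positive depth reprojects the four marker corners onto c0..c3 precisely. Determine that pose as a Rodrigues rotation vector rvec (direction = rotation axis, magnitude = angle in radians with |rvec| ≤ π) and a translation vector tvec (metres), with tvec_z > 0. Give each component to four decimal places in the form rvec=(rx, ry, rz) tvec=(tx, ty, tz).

Intrinsics K: fx=835.7, fy=440.4, cx=320.9, cy=228.7
Marker side s = 0.245 m; corners in marker frame (Z=0):
  M0 = (-0.1225, +0.1225, 0)
  M1 = (+0.1225, +0.1225, 0)
  M2 = (+0.1225, -0.1225, 0)
  M3 = (-0.1225, -0.1225, 0)
Detected image corners:
  c0 = (166.224505, 382.765598) px
  c1 = (354.999826, 382.367303) px
  c2 = (304.761717, 266.534399) px
  c3 = (115.266104, 279.115781) px
Planar DLT: solve 8×8 A·h = b for H (H[2,2]=1):
  H  [+667.20391 +238.28544 +230.57325]
  H  [-171.95806 +490.68794 +328.77771]
  H  [-0.44517 +0.13464 +1.00000]
B = K⁻¹H; ‖b₁‖=1.078480, ‖b₂‖=1.078480; λ = 2/(‖b₁‖+‖b₂‖) = 0.927231, sign → tz>0 ⇒ λ=+0.927231
r₁ = λ·B[:,0] = (+0.89878,-0.14769,-0.41277); r₂ = λ·B[:,1] = (+0.21645,+0.96828,+0.12484)
r₃ = r₁×r₂ = (+0.38124,-0.20155,+0.90224); SVD([r₁ r₂ r₃]) → R = UVᵀ:
  R  [+0.89878 +0.21645 +0.38124]
  R  [-0.14769 +0.96828 -0.20155]
  R  [-0.41277 +0.12484 +0.90224]
t = (-0.10022, +0.21071, +0.92723) m
tr R = 2.769299; θ = arccos((tr R − 1)/2) = 0.485055 rad = 27.792°
axis k = ((R−Rᵀ)₃₂, (R−Rᵀ)₁₃, (R−Rᵀ)₂₁) / (2 sinθ) = (+0.350007, +0.851476, -0.390493)
rvec = θ·k = (+0.169772, +0.413012, -0.189410)

rvec=(0.1698, 0.4130, -0.1894) tvec=(-0.1002, 0.2107, 0.9272)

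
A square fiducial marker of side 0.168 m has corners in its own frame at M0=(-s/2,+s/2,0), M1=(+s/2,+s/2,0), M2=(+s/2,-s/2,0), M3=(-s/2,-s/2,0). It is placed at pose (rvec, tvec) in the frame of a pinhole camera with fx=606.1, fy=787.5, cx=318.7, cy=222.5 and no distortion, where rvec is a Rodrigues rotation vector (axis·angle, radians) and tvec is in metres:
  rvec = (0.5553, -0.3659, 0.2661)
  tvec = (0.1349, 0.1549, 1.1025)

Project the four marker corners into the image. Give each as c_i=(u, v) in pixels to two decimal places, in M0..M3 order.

c0=(335.38, 372.81) c1=(412.54, 380.58) c2=(450.84, 293.14) c3=(370.39, 278.98)

Intrinsics K: fx=606.1, fy=787.5, cx=318.7, cy=222.5
Marker side s = 0.168 m; corners in marker frame (Z=0):
  M0 = (-0.0840, +0.0840, 0)
  M1 = (+0.0840, +0.0840, 0)
  M2 = (+0.0840, -0.0840, 0)
  M3 = (-0.0840, -0.0840, 0)
rvec = (0.5553, -0.3659, 0.2661), |rvec| = θ = 0.71628 rad = 41.040°
Rodrigues: sinθ=0.65658, 1−cosθ=0.24574; R = I + sinθ·[k]× + (1−cosθ)·[k]×²:
    [+0.90196 -0.34125 -0.26463]
    [+0.14660 +0.81838 -0.55566]
    [+0.40618 +0.46238 +0.78817]
t = (0.1349, 0.1549, 1.1025) m
M0: Pc = R·M0+t = (+0.03047, +0.21133, +1.10722); u = 606.1·(+0.03047)/1.10722 + 318.7 = 335.3801, v = 787.5·(+0.21133)/1.10722 + 222.5 = 372.8063
M1: Pc = R·M1+t = (+0.18200, +0.23596, +1.17546); u = 606.1·(+0.18200)/1.17546 + 318.7 = 412.5442, v = 787.5·(+0.23596)/1.17546 + 222.5 = 380.5807
M2: Pc = R·M2+t = (+0.23933, +0.09847, +1.09778); u = 606.1·(+0.23933)/1.09778 + 318.7 = 450.8370, v = 787.5·(+0.09847)/1.09778 + 222.5 = 293.1383
M3: Pc = R·M3+t = (+0.08780, +0.07384, +1.02954); u = 606.1·(+0.08780)/1.02954 + 318.7 = 370.3889, v = 787.5·(+0.07384)/1.02954 + 222.5 = 278.9815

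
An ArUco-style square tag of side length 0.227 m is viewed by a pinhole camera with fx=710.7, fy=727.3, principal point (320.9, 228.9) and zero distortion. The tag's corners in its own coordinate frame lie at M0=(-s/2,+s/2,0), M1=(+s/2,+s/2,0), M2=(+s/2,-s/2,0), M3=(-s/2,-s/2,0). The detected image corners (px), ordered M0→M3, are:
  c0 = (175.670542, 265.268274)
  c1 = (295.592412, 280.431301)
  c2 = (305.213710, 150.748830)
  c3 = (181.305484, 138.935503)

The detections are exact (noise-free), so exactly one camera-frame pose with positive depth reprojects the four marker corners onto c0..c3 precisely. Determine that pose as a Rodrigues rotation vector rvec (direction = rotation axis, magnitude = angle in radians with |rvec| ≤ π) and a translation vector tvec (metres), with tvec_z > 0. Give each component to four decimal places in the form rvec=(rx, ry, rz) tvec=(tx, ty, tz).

Intrinsics K: fx=710.7, fy=727.3, cx=320.9, cy=228.9
Marker side s = 0.227 m; corners in marker frame (Z=0):
  M0 = (-0.1135, +0.1135, 0)
  M1 = (+0.1135, +0.1135, 0)
  M2 = (+0.1135, -0.1135, 0)
  M3 = (-0.1135, -0.1135, 0)
Detected image corners:
  c0 = (175.670542, 265.268274) px
  c1 = (295.592412, 280.431301) px
  c2 = (305.213710, 150.748830) px
  c3 = (181.305484, 138.935503) px
Planar DLT: solve 8×8 A·h = b for H (H[2,2]=1):
  H  [+505.90289 -0.92605 +238.49003]
  H  [+32.46651 +592.19101 +209.73426]
  H  [-0.12960 +0.13593 +1.00000]
B = K⁻¹H; ‖b₁‖=0.785839, ‖b₂‖=0.785839; λ = 2/(‖b₁‖+‖b₂‖) = 1.272526, sign → tz>0 ⇒ λ=+1.272526
r₁ = λ·B[:,0] = (+0.98030,+0.10871,-0.16492); r₂ = λ·B[:,1] = (-0.07976,+0.98169,+0.17298)
r₃ = r₁×r₂ = (+0.18071,-0.15642,+0.97102); SVD([r₁ r₂ r₃]) → R = UVᵀ:
  R  [+0.98030 -0.07976 +0.18071]
  R  [+0.10871 +0.98169 -0.15642]
  R  [-0.16492 +0.17298 +0.97102]
t = (-0.14756, -0.03353, +1.27253) m
tr R = 2.933008; θ = arccos((tr R − 1)/2) = 0.259557 rad = 14.872°
axis k = ((R−Rᵀ)₃₂, (R−Rᵀ)₁₃, (R−Rᵀ)₂₁) / (2 sinθ) = (+0.641718, +0.673335, +0.367176)
rvec = θ·k = (+0.166562, +0.174769, +0.095303)

rvec=(0.1666, 0.1748, 0.0953) tvec=(-0.1476, -0.0335, 1.2725)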